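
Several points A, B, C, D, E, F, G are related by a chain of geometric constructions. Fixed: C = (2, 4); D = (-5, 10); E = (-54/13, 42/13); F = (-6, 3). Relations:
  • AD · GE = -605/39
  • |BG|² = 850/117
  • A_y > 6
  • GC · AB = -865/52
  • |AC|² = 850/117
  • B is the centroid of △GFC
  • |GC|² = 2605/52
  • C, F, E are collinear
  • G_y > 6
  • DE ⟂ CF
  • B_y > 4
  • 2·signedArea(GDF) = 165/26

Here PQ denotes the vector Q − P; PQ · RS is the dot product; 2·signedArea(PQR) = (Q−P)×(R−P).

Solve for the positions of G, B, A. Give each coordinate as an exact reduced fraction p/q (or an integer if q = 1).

A = (11/39, 79/13)
B = (-223/78, 59/13)
G = (-119/26, 86/13)

1. G_x = -119/26  [line 7·x + -1·y + 1005/26 = 0 ∩ |GC|² = 2605/52]
2. G_y = 86/13  [line 7·x + -1·y + 1005/26 = 0 ∩ |GC|² = 2605/52]
   → G = (-119/26, 86/13)
3. B_x = -223/78  [B is the centroid of △GFC]
4. B_y = 59/13  [B is the centroid of △GFC]
   → B = (-223/78, 59/13)
5. A_x = 11/39  [AD · GE = -605/39 ∩ GC · AB = -865/52]
6. A_y = 79/13  [AD · GE = -605/39 ∩ GC · AB = -865/52]
   → A = (11/39, 79/13)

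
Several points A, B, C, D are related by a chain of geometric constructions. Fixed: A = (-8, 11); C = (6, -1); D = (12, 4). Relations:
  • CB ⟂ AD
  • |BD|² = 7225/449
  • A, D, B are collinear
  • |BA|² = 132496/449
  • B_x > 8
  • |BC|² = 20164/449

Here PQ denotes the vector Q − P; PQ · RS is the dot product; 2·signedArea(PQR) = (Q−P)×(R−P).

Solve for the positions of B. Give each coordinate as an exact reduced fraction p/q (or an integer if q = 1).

B = (3688/449, 2391/449)

1. B_x = 3688/449  [A, D, B are collinear ∩ CB ⟂ AD]
2. B_y = 2391/449  [A, D, B are collinear ∩ CB ⟂ AD]
   → B = (3688/449, 2391/449)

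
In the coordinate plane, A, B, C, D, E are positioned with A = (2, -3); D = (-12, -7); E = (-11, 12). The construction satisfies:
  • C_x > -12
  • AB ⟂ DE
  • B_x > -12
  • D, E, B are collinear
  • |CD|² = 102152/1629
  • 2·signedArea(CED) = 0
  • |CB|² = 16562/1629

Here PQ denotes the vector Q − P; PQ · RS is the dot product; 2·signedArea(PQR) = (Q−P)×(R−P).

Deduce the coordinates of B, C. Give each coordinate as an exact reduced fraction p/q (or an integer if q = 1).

1. B_x = -2127/181  [D, E, B are collinear ∩ AB ⟂ DE]
2. B_y = -412/181  [D, E, B are collinear ∩ AB ⟂ DE]
   → B = (-2127/181, -412/181)
3. C_x = -6290/543  [line 19·x + -1·y + 221 = 0 ∩ |CD|² = 102152/1629]
4. C_y = 493/543  [line 19·x + -1·y + 221 = 0 ∩ |CD|² = 102152/1629]
   → C = (-6290/543, 493/543)

B = (-2127/181, -412/181)
C = (-6290/543, 493/543)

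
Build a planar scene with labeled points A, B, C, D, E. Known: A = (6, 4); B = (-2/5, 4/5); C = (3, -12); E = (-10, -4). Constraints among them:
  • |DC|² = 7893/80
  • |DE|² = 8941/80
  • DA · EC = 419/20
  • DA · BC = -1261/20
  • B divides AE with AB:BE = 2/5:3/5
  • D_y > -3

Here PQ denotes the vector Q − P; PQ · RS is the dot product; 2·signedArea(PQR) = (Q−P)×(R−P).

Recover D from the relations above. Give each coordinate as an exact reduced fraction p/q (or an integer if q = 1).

1. D_x = 9/20  [DA · BC = -1261/20 ∩ DA · EC = 419/20]
2. D_y = -12/5  [DA · BC = -1261/20 ∩ DA · EC = 419/20]
   → D = (9/20, -12/5)

D = (9/20, -12/5)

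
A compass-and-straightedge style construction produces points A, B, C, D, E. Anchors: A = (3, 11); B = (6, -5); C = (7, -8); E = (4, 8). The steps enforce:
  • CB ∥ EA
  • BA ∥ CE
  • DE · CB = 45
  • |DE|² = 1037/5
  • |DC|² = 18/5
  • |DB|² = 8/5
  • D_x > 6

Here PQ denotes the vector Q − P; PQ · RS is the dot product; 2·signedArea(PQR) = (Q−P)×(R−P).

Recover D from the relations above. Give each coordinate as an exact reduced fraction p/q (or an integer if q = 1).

1. D_x = 32/5  [line 1·x + -3·y + -25 = 0 ∩ |DC|² = 18/5]
2. D_y = -31/5  [line 1·x + -3·y + -25 = 0 ∩ |DC|² = 18/5]
   → D = (32/5, -31/5)

D = (32/5, -31/5)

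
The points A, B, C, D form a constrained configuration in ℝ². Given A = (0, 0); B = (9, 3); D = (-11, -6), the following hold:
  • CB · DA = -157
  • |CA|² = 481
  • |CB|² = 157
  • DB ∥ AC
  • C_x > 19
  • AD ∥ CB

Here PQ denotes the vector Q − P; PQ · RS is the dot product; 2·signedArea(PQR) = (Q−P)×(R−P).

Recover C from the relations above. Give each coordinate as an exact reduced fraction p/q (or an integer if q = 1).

C = (20, 9)

1. C_x = 20  [AD ∥ CB ∩ DB ∥ AC]
2. C_y = 9  [AD ∥ CB ∩ DB ∥ AC]
   → C = (20, 9)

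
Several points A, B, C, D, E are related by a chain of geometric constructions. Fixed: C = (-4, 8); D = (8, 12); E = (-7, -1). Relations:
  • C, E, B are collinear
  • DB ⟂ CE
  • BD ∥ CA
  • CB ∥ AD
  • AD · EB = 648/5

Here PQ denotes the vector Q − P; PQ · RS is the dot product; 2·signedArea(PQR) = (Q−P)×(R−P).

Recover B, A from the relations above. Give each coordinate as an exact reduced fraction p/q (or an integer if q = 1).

1. B_x = -8/5  [C, E, B are collinear ∩ DB ⟂ CE]
2. B_y = 76/5  [C, E, B are collinear ∩ DB ⟂ CE]
   → B = (-8/5, 76/5)
3. A_x = 28/5  [CB ∥ AD ∩ BD ∥ CA]
4. A_y = 24/5  [CB ∥ AD ∩ BD ∥ CA]
   → A = (28/5, 24/5)

A = (28/5, 24/5)
B = (-8/5, 76/5)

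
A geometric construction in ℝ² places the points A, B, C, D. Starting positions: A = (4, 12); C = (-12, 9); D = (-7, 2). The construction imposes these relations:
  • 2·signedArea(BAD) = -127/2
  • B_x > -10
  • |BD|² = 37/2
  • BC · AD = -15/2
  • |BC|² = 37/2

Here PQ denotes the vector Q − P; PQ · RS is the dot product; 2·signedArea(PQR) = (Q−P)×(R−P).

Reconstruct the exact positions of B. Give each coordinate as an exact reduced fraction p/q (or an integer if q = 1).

B = (-19/2, 11/2)

1. B_x = -19/2  [2·signedArea(BAD) = -127/2 ∩ BC · AD = -15/2]
2. B_y = 11/2  [2·signedArea(BAD) = -127/2 ∩ BC · AD = -15/2]
   → B = (-19/2, 11/2)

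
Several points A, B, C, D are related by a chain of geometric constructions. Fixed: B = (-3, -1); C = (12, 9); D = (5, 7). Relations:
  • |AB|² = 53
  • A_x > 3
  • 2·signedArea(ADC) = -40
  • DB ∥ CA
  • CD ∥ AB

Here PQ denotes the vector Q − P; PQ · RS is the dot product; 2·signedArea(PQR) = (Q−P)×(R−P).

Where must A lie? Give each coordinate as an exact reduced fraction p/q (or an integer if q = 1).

A = (4, 1)

1. A_x = 4  [CD ∥ AB ∩ DB ∥ CA]
2. A_y = 1  [CD ∥ AB ∩ DB ∥ CA]
   → A = (4, 1)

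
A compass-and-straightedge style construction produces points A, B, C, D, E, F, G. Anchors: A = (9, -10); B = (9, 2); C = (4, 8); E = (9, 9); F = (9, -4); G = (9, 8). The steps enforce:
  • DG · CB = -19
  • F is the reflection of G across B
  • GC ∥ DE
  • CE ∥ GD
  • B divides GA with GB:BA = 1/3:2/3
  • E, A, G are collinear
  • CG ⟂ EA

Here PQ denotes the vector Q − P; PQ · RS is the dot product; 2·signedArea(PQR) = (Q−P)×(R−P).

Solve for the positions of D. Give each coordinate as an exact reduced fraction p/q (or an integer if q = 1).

D = (14, 9)

1. D_x = 14  [GC ∥ DE ∩ CE ∥ GD]
2. D_y = 9  [GC ∥ DE ∩ CE ∥ GD]
   → D = (14, 9)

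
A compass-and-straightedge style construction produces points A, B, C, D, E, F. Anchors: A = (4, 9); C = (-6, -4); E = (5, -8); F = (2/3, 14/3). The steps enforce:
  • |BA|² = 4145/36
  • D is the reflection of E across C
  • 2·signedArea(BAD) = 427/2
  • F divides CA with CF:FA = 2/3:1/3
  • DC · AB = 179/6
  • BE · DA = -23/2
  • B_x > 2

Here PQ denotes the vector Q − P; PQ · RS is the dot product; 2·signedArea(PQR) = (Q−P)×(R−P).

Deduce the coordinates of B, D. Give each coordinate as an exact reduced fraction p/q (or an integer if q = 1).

1. D_x = -17  [D is the reflection of E across C]
2. D_y = 0  [D is the reflection of E across C]
   → D = (-17, 0)
3. B_x = 17/6  [2·signedArea(BAD) = 427/2 ∩ BE · DA = -23/2]
4. B_y = -5/3  [2·signedArea(BAD) = 427/2 ∩ BE · DA = -23/2]
   → B = (17/6, -5/3)

B = (17/6, -5/3)
D = (-17, 0)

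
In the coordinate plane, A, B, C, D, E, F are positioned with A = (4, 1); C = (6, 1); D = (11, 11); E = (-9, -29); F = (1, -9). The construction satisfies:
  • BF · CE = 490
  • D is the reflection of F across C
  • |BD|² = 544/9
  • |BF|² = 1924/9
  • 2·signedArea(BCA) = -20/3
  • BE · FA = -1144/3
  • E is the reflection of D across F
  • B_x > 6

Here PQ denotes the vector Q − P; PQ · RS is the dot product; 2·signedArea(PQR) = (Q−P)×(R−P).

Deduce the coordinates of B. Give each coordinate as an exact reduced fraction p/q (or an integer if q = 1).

B = (7, 13/3)

1. B_x = 7  [BF · CE = 490 ∩ BE · FA = -1144/3]
2. B_y = 13/3  [BF · CE = 490 ∩ BE · FA = -1144/3]
   → B = (7, 13/3)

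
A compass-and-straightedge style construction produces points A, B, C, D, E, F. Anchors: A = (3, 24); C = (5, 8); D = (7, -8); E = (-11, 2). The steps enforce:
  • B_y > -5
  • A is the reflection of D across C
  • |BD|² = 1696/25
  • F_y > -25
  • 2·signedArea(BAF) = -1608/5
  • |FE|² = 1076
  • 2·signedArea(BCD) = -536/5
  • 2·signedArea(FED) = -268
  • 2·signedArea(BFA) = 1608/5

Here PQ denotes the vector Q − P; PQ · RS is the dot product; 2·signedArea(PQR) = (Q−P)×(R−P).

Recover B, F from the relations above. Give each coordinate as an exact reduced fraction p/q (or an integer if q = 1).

B = (-1/5, -4)
F = (9, -24)

1. B_x = -1/5  [line 16·x + 2·y + 56/5 = 0 ∩ |BD|² = 1696/25]
2. B_y = -4  [line 16·x + 2·y + 56/5 = 0 ∩ |BD|² = 1696/25]
   → B = (-1/5, -4)
3. F_x = 9  [2·signedArea(FED) = -268 ∩ 2·signedArea(BFA) = 1608/5]
4. F_y = -24  [2·signedArea(FED) = -268 ∩ 2·signedArea(BFA) = 1608/5]
   → F = (9, -24)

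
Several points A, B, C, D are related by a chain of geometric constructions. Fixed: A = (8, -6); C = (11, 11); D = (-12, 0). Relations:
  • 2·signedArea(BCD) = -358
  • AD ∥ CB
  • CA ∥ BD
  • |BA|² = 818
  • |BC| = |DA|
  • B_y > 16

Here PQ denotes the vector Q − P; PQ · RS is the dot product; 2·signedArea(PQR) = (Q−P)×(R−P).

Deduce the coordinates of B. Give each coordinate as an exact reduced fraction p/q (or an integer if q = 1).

1. B_x = -9  [CA ∥ BD ∩ AD ∥ CB]
2. B_y = 17  [CA ∥ BD ∩ AD ∥ CB]
   → B = (-9, 17)

B = (-9, 17)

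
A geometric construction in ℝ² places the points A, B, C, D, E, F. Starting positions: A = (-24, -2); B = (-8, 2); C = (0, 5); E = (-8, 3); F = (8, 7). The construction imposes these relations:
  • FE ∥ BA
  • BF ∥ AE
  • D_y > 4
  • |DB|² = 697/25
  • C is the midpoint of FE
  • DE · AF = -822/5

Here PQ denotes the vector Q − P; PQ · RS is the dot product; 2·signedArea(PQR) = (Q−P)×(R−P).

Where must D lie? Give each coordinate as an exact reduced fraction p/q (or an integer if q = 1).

D = (-16/5, 21/5)

1. D_x = -16/5  [line -32·x + -9·y + -323/5 = 0 ∩ |DB|² = 697/25]
2. D_y = 21/5  [line -32·x + -9·y + -323/5 = 0 ∩ |DB|² = 697/25]
   → D = (-16/5, 21/5)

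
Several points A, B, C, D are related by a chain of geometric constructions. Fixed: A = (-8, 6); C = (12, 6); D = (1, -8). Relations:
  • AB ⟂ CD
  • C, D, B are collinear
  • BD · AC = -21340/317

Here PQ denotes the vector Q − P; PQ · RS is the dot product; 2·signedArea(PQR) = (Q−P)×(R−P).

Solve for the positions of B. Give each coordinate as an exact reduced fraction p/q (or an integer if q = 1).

B = (1384/317, -1178/317)

1. B_x = 1384/317  [C, D, B are collinear ∩ AB ⟂ CD]
2. B_y = -1178/317  [C, D, B are collinear ∩ AB ⟂ CD]
   → B = (1384/317, -1178/317)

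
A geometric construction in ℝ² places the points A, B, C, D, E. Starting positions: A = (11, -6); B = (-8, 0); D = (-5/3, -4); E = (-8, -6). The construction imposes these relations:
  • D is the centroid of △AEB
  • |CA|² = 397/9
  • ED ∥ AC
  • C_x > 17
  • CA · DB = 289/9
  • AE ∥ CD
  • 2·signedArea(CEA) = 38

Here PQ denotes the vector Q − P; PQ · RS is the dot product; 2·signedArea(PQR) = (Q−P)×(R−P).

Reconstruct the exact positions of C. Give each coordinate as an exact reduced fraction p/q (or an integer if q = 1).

1. C_x = 52/3  [AE ∥ CD ∩ ED ∥ AC]
2. C_y = -4  [AE ∥ CD ∩ ED ∥ AC]
   → C = (52/3, -4)

C = (52/3, -4)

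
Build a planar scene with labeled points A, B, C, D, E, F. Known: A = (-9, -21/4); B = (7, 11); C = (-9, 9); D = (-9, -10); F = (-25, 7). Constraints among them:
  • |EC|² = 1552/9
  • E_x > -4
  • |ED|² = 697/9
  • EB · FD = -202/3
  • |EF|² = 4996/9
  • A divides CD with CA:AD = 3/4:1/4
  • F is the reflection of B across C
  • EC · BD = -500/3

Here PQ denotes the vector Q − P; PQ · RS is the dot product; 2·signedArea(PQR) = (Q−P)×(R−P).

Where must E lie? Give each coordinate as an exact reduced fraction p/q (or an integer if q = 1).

1. E_x = -11/3  [EC · BD = -500/3 ∩ EB · FD = -202/3]
2. E_y = -3  [EC · BD = -500/3 ∩ EB · FD = -202/3]
   → E = (-11/3, -3)

E = (-11/3, -3)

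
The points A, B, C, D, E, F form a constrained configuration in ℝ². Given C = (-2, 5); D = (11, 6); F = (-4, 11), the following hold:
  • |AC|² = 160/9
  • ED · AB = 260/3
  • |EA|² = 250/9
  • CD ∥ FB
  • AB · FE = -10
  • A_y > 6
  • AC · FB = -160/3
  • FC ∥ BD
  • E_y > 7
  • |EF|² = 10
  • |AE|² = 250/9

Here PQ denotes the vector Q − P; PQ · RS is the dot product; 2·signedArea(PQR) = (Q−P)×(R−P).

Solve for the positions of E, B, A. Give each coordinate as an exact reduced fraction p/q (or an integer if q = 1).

A = (2, 19/3)
B = (9, 12)
E = (-3, 8)

1. B_x = 9  [FC ∥ BD ∩ CD ∥ FB]
2. B_y = 12  [FC ∥ BD ∩ CD ∥ FB]
   → B = (9, 12)
3. A_x = 2  [line -13·x + -1·y + 97/3 = 0 ∩ |AC|² = 160/9]
4. A_y = 19/3  [line -13·x + -1·y + 97/3 = 0 ∩ |AC|² = 160/9]
   → A = (2, 19/3)
5. E_x = -3  [line -7·x + -17/3·y + 73/3 = 0 ∩ |AE|² = 250/9]
6. E_y = 8  [line -7·x + -17/3·y + 73/3 = 0 ∩ |AE|² = 250/9]
   → E = (-3, 8)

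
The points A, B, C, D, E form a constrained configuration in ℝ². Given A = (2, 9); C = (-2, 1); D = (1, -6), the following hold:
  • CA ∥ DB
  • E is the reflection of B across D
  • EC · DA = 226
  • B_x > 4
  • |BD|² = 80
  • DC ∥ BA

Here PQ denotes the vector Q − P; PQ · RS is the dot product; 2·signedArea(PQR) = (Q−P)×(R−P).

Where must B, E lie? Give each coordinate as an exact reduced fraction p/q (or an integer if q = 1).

B = (5, 2)
E = (-3, -14)

1. B_x = 5  [DC ∥ BA ∩ CA ∥ DB]
2. B_y = 2  [DC ∥ BA ∩ CA ∥ DB]
   → B = (5, 2)
3. E_x = -3  [E is the reflection of B across D]
4. E_y = -14  [E is the reflection of B across D]
   → E = (-3, -14)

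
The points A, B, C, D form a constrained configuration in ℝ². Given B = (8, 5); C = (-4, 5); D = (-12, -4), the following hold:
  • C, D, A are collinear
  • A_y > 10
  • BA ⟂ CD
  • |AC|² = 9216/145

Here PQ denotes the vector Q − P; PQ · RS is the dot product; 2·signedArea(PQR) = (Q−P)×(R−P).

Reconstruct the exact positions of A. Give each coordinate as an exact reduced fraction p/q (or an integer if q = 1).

A = (188/145, 1589/145)

1. A_x = 188/145  [C, D, A are collinear ∩ BA ⟂ CD]
2. A_y = 1589/145  [C, D, A are collinear ∩ BA ⟂ CD]
   → A = (188/145, 1589/145)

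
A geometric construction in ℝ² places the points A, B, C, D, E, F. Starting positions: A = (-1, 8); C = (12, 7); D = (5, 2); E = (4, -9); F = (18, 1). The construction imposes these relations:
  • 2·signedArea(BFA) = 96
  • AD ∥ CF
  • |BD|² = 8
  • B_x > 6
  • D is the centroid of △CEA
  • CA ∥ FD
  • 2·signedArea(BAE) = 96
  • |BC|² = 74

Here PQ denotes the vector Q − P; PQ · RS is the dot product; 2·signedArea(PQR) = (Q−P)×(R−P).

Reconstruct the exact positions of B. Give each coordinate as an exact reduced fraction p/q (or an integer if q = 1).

1. B_x = 7  [2·signedArea(BFA) = 96 ∩ 2·signedArea(BAE) = 96]
2. B_y = 0  [2·signedArea(BFA) = 96 ∩ 2·signedArea(BAE) = 96]
   → B = (7, 0)

B = (7, 0)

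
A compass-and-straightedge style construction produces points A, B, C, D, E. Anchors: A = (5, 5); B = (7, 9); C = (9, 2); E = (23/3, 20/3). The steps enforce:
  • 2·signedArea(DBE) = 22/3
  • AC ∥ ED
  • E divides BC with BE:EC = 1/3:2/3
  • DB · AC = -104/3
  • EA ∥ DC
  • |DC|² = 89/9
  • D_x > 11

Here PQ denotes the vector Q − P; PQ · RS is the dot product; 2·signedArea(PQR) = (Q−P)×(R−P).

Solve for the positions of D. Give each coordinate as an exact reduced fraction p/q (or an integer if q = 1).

1. D_x = 35/3  [EA ∥ DC ∩ AC ∥ ED]
2. D_y = 11/3  [EA ∥ DC ∩ AC ∥ ED]
   → D = (35/3, 11/3)

D = (35/3, 11/3)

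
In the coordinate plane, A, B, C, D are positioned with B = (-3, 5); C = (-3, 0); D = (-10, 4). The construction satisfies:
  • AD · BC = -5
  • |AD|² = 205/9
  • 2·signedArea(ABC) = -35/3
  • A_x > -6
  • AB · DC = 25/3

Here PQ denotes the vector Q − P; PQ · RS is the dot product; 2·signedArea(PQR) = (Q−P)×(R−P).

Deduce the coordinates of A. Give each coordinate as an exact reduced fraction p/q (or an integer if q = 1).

A = (-16/3, 3)

1. A_x = -16/3  [2·signedArea(ABC) = -35/3 ∩ AB · DC = 25/3]
2. A_y = 3  [2·signedArea(ABC) = -35/3 ∩ AB · DC = 25/3]
   → A = (-16/3, 3)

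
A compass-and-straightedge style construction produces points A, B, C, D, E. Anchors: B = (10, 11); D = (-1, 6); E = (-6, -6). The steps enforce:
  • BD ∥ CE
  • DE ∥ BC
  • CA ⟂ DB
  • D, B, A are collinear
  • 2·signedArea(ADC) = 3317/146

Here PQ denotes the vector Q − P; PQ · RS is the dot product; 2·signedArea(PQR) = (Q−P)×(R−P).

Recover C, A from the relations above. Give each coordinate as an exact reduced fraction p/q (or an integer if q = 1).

A = (195/146, 1031/146)
C = (5, -1)

1. C_x = 5  [BD ∥ CE ∩ DE ∥ BC]
2. C_y = -1  [BD ∥ CE ∩ DE ∥ BC]
   → C = (5, -1)
3. A_x = 195/146  [D, B, A are collinear ∩ CA ⟂ DB]
4. A_y = 1031/146  [D, B, A are collinear ∩ CA ⟂ DB]
   → A = (195/146, 1031/146)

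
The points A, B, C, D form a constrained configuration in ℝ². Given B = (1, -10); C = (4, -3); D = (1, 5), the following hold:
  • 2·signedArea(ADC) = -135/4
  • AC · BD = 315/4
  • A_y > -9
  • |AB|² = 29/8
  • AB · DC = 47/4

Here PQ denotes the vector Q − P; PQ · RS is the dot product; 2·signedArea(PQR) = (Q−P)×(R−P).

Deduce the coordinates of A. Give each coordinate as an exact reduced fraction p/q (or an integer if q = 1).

A = (7/4, -33/4)

1. A_x = 7/4  [2·signedArea(ADC) = -135/4 ∩ AC · BD = 315/4]
2. A_y = -33/4  [2·signedArea(ADC) = -135/4 ∩ AC · BD = 315/4]
   → A = (7/4, -33/4)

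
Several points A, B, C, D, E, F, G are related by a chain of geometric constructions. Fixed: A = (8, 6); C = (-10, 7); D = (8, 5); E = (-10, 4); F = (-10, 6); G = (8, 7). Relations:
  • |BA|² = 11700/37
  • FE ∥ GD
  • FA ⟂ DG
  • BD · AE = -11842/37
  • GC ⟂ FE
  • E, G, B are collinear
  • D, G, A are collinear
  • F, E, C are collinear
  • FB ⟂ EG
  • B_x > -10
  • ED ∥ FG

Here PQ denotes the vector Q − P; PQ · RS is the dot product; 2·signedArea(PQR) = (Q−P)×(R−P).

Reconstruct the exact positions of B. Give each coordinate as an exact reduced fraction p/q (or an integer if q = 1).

B = (-358/37, 150/37)

1. B_x = -358/37  [E, G, B are collinear ∩ FB ⟂ EG]
2. B_y = 150/37  [E, G, B are collinear ∩ FB ⟂ EG]
   → B = (-358/37, 150/37)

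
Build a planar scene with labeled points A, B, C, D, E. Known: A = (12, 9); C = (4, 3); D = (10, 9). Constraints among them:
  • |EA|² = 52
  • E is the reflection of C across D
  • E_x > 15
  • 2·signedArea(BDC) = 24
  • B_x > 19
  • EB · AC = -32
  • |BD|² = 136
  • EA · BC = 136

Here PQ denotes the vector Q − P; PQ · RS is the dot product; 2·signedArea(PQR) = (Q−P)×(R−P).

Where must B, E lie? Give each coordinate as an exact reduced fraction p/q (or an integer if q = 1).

B = (20, 15)
E = (16, 15)

1. B_x = 20  [line 6·x + -6·y + -30 = 0 ∩ |BD|² = 136]
2. B_y = 15  [line 6·x + -6·y + -30 = 0 ∩ |BD|² = 136]
   → B = (20, 15)
3. E_x = 16  [E is the reflection of C across D]
4. E_y = 15  [E is the reflection of C across D]
   → E = (16, 15)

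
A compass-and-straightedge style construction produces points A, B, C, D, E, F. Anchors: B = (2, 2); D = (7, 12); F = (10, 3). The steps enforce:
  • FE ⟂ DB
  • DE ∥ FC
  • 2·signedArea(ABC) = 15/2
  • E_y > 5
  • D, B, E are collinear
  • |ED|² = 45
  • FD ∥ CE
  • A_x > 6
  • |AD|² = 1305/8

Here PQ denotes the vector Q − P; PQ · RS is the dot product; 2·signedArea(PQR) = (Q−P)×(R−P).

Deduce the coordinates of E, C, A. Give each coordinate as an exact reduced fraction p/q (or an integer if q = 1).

1. E_x = 4  [D, B, E are collinear ∩ FE ⟂ DB]
2. E_y = 6  [D, B, E are collinear ∩ FE ⟂ DB]
   → E = (4, 6)
3. C_x = 7  [FD ∥ CE ∩ DE ∥ FC]
4. C_y = -3  [FD ∥ CE ∩ DE ∥ FC]
   → C = (7, -3)
5. A_x = 25/4  [line 5·x + 5·y + -55/2 = 0 ∩ |AD|² = 1305/8]
6. A_y = -3/4  [line 5·x + 5·y + -55/2 = 0 ∩ |AD|² = 1305/8]
   → A = (25/4, -3/4)

A = (25/4, -3/4)
C = (7, -3)
E = (4, 6)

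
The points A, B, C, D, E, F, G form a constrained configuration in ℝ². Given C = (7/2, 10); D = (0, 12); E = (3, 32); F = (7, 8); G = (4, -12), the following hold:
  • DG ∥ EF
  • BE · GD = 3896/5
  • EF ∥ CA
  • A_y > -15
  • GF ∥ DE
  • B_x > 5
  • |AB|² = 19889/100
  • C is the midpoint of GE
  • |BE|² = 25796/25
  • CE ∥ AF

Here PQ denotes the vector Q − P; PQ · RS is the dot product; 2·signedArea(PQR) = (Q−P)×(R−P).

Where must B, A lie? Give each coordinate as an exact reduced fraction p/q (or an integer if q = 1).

A = (15/2, -14)
B = (29/5, 0)

1. A_x = 15/2  [CE ∥ AF ∩ EF ∥ CA]
2. A_y = -14  [CE ∥ AF ∩ EF ∥ CA]
   → A = (15/2, -14)
3. B_x = 29/5  [line 4·x + -24·y + -116/5 = 0 ∩ |AB|² = 19889/100]
4. B_y = 0  [line 4·x + -24·y + -116/5 = 0 ∩ |AB|² = 19889/100]
   → B = (29/5, 0)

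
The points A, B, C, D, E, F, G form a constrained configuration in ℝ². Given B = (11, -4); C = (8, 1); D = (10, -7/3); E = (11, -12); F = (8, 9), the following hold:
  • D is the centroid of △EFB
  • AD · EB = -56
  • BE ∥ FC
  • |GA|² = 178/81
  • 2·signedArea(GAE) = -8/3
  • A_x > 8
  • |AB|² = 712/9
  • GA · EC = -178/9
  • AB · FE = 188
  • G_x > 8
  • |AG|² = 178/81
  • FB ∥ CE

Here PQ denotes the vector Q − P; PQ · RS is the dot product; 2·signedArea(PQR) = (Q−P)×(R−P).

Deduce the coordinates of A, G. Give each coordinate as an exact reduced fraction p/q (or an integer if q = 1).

A = (9, 14/3)
G = (26/3, 55/9)

1. A_x = 9  [AB · FE = 188 ∩ AD · EB = -56]
2. A_y = 14/3  [AB · FE = 188 ∩ AD · EB = -56]
   → A = (9, 14/3)
3. G_x = 26/3  [GA · EC = -178/9 ∩ 2·signedArea(GAE) = -8/3]
4. G_y = 55/9  [GA · EC = -178/9 ∩ 2·signedArea(GAE) = -8/3]
   → G = (26/3, 55/9)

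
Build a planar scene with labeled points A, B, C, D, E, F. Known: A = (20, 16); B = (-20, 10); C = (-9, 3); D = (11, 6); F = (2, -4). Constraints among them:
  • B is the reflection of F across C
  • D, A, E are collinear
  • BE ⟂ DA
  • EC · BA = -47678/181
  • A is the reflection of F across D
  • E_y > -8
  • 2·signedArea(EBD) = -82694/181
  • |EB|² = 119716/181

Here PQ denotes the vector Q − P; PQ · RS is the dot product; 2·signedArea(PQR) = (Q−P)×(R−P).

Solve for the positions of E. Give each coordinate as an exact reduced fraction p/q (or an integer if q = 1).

1. E_x = -160/181  [D, A, E are collinear ∩ BE ⟂ DA]
2. E_y = -1304/181  [D, A, E are collinear ∩ BE ⟂ DA]
   → E = (-160/181, -1304/181)

E = (-160/181, -1304/181)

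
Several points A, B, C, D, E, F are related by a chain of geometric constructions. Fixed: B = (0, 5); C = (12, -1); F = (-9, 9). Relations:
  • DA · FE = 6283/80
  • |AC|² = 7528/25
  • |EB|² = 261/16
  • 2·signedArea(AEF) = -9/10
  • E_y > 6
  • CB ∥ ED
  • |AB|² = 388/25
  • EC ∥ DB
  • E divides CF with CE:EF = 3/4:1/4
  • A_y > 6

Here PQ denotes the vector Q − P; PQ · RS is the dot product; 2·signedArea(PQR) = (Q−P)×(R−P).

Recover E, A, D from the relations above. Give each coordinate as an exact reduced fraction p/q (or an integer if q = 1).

1. E_x = -15/4  [E divides CF with CE:EF = 3/4:1/4]
2. E_y = 13/2  [E divides CF with CE:EF = 3/4:1/4]
   → E = (-15/4, 13/2)
3. A_x = -18/5  [line -5/2·x + -21/4·y + 513/20 = 0 ∩ |AC|² = 7528/25]
4. A_y = 33/5  [line -5/2·x + -21/4·y + 513/20 = 0 ∩ |AC|² = 7528/25]
   → A = (-18/5, 33/5)
5. D_x = -63/4  [EC ∥ DB ∩ CB ∥ ED]
6. D_y = 25/2  [EC ∥ DB ∩ CB ∥ ED]
   → D = (-63/4, 25/2)

A = (-18/5, 33/5)
D = (-63/4, 25/2)
E = (-15/4, 13/2)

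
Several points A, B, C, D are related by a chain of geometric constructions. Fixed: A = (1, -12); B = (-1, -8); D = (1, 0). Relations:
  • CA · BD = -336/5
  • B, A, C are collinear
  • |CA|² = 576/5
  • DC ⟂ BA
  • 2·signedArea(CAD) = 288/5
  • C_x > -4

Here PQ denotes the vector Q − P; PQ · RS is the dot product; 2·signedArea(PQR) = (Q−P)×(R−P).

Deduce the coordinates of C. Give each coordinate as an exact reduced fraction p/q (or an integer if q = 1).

1. C_x = -19/5  [B, A, C are collinear ∩ DC ⟂ BA]
2. C_y = -12/5  [B, A, C are collinear ∩ DC ⟂ BA]
   → C = (-19/5, -12/5)

C = (-19/5, -12/5)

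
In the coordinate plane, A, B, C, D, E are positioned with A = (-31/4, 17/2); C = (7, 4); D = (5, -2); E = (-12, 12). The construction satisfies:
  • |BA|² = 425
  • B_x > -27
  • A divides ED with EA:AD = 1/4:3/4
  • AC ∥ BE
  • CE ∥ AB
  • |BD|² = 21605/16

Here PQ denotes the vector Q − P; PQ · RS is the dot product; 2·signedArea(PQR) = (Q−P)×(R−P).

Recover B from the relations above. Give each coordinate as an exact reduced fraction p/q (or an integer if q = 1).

B = (-107/4, 33/2)

1. B_x = -107/4  [AC ∥ BE ∩ CE ∥ AB]
2. B_y = 33/2  [AC ∥ BE ∩ CE ∥ AB]
   → B = (-107/4, 33/2)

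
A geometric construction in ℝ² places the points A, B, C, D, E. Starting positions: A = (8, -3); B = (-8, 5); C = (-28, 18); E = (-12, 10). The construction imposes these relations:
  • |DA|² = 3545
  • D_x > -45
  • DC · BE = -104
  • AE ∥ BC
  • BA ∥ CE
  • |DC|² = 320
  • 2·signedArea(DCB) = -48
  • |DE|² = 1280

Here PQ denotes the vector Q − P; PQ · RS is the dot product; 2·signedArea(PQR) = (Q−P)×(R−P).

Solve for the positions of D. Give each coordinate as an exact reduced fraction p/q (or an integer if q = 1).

1. D_x = -44  [2·signedArea(DCB) = -48 ∩ DC · BE = -104]
2. D_y = 26  [2·signedArea(DCB) = -48 ∩ DC · BE = -104]
   → D = (-44, 26)

D = (-44, 26)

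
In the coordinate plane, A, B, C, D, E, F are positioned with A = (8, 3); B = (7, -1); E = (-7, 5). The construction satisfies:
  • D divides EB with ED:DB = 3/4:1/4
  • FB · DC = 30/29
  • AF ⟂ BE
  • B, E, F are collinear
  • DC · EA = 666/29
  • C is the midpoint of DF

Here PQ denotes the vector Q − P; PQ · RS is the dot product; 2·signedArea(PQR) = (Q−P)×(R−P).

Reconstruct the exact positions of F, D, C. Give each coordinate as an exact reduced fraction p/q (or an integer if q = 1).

1. F_x = 371/58  [B, E, F are collinear ∩ AF ⟂ BE]
2. F_y = -43/58  [B, E, F are collinear ∩ AF ⟂ BE]
   → F = (371/58, -43/58)
3. D_x = 7/2  [D divides EB with ED:DB = 3/4:1/4]
4. D_y = 1/2  [D divides EB with ED:DB = 3/4:1/4]
   → D = (7/2, 1/2)
5. C_x = 287/58  [C is the midpoint of DF]
6. C_y = -7/58  [C is the midpoint of DF]
   → C = (287/58, -7/58)

C = (287/58, -7/58)
D = (7/2, 1/2)
F = (371/58, -43/58)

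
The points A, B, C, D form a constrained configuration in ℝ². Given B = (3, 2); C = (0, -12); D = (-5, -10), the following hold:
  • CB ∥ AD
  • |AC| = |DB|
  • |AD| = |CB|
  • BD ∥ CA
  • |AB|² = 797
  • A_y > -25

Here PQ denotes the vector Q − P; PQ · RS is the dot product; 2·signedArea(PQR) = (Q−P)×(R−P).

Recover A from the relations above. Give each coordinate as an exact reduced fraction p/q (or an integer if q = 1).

1. A_x = -8  [CB ∥ AD ∩ BD ∥ CA]
2. A_y = -24  [CB ∥ AD ∩ BD ∥ CA]
   → A = (-8, -24)

A = (-8, -24)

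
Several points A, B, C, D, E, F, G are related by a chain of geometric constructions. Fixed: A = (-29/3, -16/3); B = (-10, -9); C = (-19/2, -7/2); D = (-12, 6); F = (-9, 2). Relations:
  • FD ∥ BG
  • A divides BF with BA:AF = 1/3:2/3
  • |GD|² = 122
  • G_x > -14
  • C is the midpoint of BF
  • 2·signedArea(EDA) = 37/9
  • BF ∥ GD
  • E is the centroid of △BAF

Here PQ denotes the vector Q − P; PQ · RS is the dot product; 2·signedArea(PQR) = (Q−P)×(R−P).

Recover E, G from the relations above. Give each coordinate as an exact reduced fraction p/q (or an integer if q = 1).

E = (-86/9, -37/9)
G = (-13, -5)

1. E_x = -86/9  [E is the centroid of △BAF]
2. E_y = -37/9  [E is the centroid of △BAF]
   → E = (-86/9, -37/9)
3. G_x = -13  [BF ∥ GD ∩ FD ∥ BG]
4. G_y = -5  [BF ∥ GD ∩ FD ∥ BG]
   → G = (-13, -5)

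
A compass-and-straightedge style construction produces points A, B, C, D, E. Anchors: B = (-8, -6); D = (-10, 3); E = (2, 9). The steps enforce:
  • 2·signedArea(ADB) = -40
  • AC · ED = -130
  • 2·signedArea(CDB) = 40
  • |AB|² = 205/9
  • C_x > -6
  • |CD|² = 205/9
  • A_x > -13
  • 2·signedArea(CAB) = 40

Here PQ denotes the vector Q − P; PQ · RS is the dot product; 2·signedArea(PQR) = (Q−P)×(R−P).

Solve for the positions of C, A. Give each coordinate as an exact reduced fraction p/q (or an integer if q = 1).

A = (-38/3, -5)
C = (-16/3, 2)

1. C_x = -16/3  [line 9·x + 2·y + 44 = 0 ∩ |CD|² = 205/9]
2. C_y = 2  [line 9·x + 2·y + 44 = 0 ∩ |CD|² = 205/9]
   → C = (-16/3, 2)
3. A_x = -38/3  [2·signedArea(CAB) = 40 ∩ AC · ED = -130]
4. A_y = -5  [2·signedArea(CAB) = 40 ∩ AC · ED = -130]
   → A = (-38/3, -5)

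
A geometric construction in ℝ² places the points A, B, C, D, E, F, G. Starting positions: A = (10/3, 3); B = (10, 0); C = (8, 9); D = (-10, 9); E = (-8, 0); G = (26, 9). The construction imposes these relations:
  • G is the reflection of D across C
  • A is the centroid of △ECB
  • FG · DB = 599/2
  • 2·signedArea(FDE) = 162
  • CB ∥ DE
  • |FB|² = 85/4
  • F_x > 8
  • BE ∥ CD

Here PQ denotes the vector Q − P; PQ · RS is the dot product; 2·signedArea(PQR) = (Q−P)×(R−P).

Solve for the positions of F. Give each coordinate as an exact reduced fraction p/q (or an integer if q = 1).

1. F_x = 9  [FG · DB = 599/2 ∩ 2·signedArea(FDE) = 162]
2. F_y = 9/2  [FG · DB = 599/2 ∩ 2·signedArea(FDE) = 162]
   → F = (9, 9/2)

F = (9, 9/2)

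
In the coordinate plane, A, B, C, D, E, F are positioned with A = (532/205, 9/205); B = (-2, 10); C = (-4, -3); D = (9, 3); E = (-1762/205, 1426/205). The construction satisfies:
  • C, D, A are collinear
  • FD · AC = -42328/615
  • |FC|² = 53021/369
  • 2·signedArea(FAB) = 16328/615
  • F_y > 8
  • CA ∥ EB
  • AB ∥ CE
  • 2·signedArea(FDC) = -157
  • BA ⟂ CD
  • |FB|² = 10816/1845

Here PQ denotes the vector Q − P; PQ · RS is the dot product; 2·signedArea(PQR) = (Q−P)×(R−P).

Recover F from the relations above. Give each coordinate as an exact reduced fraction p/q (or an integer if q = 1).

F = (-2582/615, 1842/205)

1. F_x = -2582/615  [2·signedArea(FAB) = 16328/615 ∩ 2·signedArea(FDC) = -157]
2. F_y = 1842/205  [2·signedArea(FAB) = 16328/615 ∩ 2·signedArea(FDC) = -157]
   → F = (-2582/615, 1842/205)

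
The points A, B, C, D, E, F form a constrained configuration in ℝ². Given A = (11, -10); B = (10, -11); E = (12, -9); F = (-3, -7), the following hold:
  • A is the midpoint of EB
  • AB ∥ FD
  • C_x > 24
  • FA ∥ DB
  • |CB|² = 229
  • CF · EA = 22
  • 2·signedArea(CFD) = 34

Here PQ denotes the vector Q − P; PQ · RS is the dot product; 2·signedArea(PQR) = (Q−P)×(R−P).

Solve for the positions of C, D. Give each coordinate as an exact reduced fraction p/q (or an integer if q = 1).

1. C_x = 25  [line 1·x + 1·y + -12 = 0 ∩ |CB|² = 229]
2. C_y = -13  [line 1·x + 1·y + -12 = 0 ∩ |CB|² = 229]
   → C = (25, -13)
3. D_x = -4  [2·signedArea(CFD) = 34 ∩ AB ∥ FD]
4. D_y = -8  [2·signedArea(CFD) = 34 ∩ AB ∥ FD]
   → D = (-4, -8)

C = (25, -13)
D = (-4, -8)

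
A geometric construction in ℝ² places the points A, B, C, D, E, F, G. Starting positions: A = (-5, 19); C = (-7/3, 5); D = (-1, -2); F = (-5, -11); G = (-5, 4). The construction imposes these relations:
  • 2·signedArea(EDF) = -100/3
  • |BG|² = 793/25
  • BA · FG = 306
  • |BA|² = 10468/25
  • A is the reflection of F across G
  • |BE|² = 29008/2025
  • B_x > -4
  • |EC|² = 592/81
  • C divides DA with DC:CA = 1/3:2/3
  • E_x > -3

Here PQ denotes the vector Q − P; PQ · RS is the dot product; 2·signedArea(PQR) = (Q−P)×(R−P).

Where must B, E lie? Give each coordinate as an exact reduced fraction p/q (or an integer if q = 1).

1. B_y = -7/5  [BA · FG = 306]
2. B_x = -17/5  [|BA|² = 10468/25]
   → B = (-17/5, -7/5)
3. E_x = -25/9  [line 9·x + -4·y + 103/3 = 0 ∩ |BE|² = 29008/2025]
4. E_y = 7/3  [line 9·x + -4·y + 103/3 = 0 ∩ |BE|² = 29008/2025]
   → E = (-25/9, 7/3)

B = (-17/5, -7/5)
E = (-25/9, 7/3)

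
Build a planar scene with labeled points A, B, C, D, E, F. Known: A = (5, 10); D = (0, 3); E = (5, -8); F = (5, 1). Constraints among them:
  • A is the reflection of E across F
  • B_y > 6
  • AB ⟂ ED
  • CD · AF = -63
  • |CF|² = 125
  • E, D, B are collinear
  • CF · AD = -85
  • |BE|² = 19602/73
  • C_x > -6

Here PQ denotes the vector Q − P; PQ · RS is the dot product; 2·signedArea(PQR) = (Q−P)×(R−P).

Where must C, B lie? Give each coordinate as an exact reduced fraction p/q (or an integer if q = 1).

1. C_x = -5  [CF · AD = -85 ∩ CD · AF = -63]
2. C_y = -4  [CF · AD = -85 ∩ CD · AF = -63]
   → C = (-5, -4)
3. B_x = -130/73  [E, D, B are collinear ∩ AB ⟂ ED]
4. B_y = 505/73  [E, D, B are collinear ∩ AB ⟂ ED]
   → B = (-130/73, 505/73)

B = (-130/73, 505/73)
C = (-5, -4)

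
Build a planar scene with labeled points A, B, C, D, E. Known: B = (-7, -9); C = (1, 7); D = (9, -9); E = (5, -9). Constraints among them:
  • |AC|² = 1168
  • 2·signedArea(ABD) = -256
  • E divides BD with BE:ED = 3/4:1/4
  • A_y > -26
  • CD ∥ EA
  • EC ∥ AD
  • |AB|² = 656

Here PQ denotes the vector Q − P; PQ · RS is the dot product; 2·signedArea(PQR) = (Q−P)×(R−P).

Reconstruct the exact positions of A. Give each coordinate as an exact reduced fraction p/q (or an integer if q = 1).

A = (13, -25)

1. A_x = 13  [EC ∥ AD ∩ CD ∥ EA]
2. A_y = -25  [EC ∥ AD ∩ CD ∥ EA]
   → A = (13, -25)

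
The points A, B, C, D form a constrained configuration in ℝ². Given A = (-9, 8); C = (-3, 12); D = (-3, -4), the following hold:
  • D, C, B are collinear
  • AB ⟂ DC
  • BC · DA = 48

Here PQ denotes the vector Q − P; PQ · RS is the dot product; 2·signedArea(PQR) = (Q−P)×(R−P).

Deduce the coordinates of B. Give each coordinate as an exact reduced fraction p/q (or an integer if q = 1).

1. B_x = -3  [D, C, B are collinear ∩ AB ⟂ DC]
2. B_y = 8  [D, C, B are collinear ∩ AB ⟂ DC]
   → B = (-3, 8)

B = (-3, 8)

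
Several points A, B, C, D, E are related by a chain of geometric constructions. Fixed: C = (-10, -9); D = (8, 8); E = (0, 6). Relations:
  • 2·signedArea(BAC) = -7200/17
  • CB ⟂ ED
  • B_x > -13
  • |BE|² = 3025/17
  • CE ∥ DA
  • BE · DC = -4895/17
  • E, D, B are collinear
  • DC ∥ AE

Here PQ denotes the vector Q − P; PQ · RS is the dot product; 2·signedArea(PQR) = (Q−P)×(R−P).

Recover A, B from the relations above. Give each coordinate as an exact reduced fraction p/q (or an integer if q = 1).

1. A_x = 18  [DC ∥ AE ∩ CE ∥ DA]
2. A_y = 23  [DC ∥ AE ∩ CE ∥ DA]
   → A = (18, 23)
3. B_x = -220/17  [E, D, B are collinear ∩ CB ⟂ ED]
4. B_y = 47/17  [E, D, B are collinear ∩ CB ⟂ ED]
   → B = (-220/17, 47/17)

A = (18, 23)
B = (-220/17, 47/17)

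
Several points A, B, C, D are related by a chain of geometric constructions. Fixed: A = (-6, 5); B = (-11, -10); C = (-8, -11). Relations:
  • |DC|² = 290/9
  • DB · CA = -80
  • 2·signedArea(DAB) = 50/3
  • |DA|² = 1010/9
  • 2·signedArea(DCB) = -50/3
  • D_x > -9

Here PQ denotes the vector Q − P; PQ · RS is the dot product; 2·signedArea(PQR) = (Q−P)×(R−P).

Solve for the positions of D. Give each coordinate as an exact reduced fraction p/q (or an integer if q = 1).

D = (-25/3, -16/3)

1. D_x = -25/3  [2·signedArea(DCB) = -50/3 ∩ 2·signedArea(DAB) = 50/3]
2. D_y = -16/3  [2·signedArea(DCB) = -50/3 ∩ 2·signedArea(DAB) = 50/3]
   → D = (-25/3, -16/3)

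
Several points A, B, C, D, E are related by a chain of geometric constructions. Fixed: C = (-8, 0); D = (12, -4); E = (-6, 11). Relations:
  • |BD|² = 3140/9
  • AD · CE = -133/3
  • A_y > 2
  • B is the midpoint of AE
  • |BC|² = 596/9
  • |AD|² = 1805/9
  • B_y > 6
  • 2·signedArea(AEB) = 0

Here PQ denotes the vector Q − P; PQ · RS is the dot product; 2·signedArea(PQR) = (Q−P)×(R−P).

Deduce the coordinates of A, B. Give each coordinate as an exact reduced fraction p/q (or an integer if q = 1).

1. A_x = -2/3  [line -2·x + -11·y + 73/3 = 0 ∩ |AD|² = 1805/9]
2. A_y = 7/3  [line -2·x + -11·y + 73/3 = 0 ∩ |AD|² = 1805/9]
   → A = (-2/3, 7/3)
3. B_x = -10/3  [2·signedArea(AEB) = 0 ∩ B is the midpoint of AE]
4. B_y = 20/3  [2·signedArea(AEB) = 0 ∩ B is the midpoint of AE]
   → B = (-10/3, 20/3)

A = (-2/3, 7/3)
B = (-10/3, 20/3)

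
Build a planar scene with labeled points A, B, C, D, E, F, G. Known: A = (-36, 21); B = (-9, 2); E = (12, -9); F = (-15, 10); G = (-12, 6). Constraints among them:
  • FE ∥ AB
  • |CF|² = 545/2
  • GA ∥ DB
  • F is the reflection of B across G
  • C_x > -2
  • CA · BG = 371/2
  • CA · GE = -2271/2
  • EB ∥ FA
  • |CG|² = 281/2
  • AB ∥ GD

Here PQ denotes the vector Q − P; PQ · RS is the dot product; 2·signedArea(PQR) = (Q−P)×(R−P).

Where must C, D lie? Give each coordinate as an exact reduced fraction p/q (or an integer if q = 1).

1. C_x = -3/2  [CA · GE = -2271/2 ∩ CA · BG = 371/2]
2. C_y = 1/2  [CA · GE = -2271/2 ∩ CA · BG = 371/2]
   → C = (-3/2, 1/2)
3. D_x = 15  [GA ∥ DB ∩ AB ∥ GD]
4. D_y = -13  [GA ∥ DB ∩ AB ∥ GD]
   → D = (15, -13)

C = (-3/2, 1/2)
D = (15, -13)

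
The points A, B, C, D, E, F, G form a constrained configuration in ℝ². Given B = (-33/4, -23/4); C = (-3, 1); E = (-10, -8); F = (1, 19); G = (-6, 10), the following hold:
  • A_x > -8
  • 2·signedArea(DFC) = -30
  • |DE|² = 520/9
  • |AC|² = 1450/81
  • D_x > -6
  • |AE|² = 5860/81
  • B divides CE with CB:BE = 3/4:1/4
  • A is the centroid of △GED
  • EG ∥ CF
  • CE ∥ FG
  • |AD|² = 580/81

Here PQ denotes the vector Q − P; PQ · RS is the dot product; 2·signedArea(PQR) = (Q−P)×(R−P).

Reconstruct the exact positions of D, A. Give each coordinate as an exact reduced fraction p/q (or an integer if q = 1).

A = (-64/9, 0)
D = (-16/3, -2)

1. D_x = -16/3  [line 18·x + -4·y + 88 = 0 ∩ |DE|² = 520/9]
2. D_y = -2  [line 18·x + -4·y + 88 = 0 ∩ |DE|² = 520/9]
   → D = (-16/3, -2)
3. A_x = -64/9  [A is the centroid of △GED]
4. A_y = 0  [A is the centroid of △GED]
   → A = (-64/9, 0)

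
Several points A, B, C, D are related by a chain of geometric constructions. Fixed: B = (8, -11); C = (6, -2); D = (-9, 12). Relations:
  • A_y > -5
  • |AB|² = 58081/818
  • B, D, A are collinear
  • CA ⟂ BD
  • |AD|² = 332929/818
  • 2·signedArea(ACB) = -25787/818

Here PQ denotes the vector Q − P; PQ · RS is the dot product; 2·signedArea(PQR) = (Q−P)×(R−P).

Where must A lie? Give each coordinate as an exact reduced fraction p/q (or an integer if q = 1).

A = (2447/818, -3455/818)

1. A_x = 2447/818  [B, D, A are collinear ∩ CA ⟂ BD]
2. A_y = -3455/818  [B, D, A are collinear ∩ CA ⟂ BD]
   → A = (2447/818, -3455/818)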